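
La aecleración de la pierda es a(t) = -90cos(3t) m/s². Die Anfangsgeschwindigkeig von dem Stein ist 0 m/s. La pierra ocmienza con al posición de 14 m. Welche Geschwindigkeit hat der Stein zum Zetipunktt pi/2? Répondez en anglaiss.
We must find the integral of our acceleration equation a(t) = -90·cos(3·t) 1 time. Integrating acceleration and using the initial condition v(0) = 0, we get v(t) = -30·sin(3·t). We have velocity v(t) = -30·sin(3·t). Substituting t = pi/2: v(pi/2) = 30.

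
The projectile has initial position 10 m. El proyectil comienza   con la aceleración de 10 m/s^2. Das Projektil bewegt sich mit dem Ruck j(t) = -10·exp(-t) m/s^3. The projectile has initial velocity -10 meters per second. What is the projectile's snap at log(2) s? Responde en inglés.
Starting from jerk j(t) = -10·exp(-t), we take 1 derivative. The derivative of jerk gives snap: s(t) = 10·exp(-t). We have snap s(t) = 10·exp(-t). Substituting t = log(2): s(log(2)) = 5.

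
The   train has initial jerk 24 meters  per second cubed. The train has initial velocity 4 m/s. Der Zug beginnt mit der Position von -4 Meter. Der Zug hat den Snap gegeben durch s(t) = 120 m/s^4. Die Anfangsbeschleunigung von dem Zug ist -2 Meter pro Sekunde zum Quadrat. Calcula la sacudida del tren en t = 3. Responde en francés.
En partant du snap s(t) = 120, nous prenons 1 intégrale. En intégrant le snap et en utilisant la condition initiale j(0) = 24, nous obtenons j(t) = 120·t + 24. Nous avons le jerk j(t) = 120·t + 24. En substituant t = 3: j(3) = 384.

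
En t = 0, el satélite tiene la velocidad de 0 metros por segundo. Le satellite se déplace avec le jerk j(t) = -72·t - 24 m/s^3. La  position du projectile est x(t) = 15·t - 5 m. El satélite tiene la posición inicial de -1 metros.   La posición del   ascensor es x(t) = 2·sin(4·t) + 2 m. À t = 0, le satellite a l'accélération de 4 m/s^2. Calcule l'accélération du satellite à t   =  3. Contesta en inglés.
To find the answer, we compute 1 antiderivative of j(t) = -72·t - 24. The integral of jerk is acceleration. Using a(0) = 4, we get a(t) = -36·t^2 - 24·t + 4. We have acceleration a(t) = -36·t^2 - 24·t + 4. Substituting t = 3: a(3) = -392.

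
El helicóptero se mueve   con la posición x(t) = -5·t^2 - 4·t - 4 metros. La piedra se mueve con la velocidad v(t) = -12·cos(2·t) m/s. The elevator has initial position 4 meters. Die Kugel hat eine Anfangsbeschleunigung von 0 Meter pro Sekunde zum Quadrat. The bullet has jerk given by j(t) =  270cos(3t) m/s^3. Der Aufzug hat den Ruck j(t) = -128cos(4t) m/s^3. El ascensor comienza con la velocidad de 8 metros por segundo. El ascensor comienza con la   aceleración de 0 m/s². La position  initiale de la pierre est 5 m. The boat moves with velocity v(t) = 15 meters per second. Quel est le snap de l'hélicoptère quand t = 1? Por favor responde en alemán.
Ausgehend von der Position x(t) = -5·t^2 - 4·t - 4, nehmen wir 4 Ableitungen. Die Ableitung von der Position ergibt die Geschwindigkeit: v(t) = -10·t - 4. Durch Ableiten von der Geschwindigkeit erhalten wir die Beschleunigung: a(t) = -10. Die Ableitung von der Beschleunigung ergibt den Ruck: j(t) = 0. Durch Ableiten von dem Ruck erhalten wir den Snap: s(t) = 0. Wir haben den Snap s(t) = 0. Durch Einsetzen von t = 1: s(1) = 0.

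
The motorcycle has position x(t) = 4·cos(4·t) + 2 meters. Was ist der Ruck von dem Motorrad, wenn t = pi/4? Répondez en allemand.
Ausgehend von der Position x(t) = 4·cos(4·t) + 2, nehmen wir 3 Ableitungen. Die Ableitung von der Position ergibt die Geschwindigkeit: v(t) = -16·sin(4·t). Mit d/dt von v(t) finden wir a(t) = -64·cos(4·t). Durch Ableiten von der Beschleunigung erhalten wir den Ruck: j(t) = 256·sin(4·t). Wir haben den Ruck j(t) = 256·sin(4·t). Durch Einsetzen von t = pi/4: j(pi/4) = 0.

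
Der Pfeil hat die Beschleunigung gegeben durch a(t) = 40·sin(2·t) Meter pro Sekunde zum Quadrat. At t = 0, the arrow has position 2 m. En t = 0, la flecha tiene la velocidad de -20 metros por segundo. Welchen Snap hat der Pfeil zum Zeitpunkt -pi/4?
Wir müssen unsere Gleichung für die Beschleunigung a(t) = 40·sin(2·t) 2-mal ableiten. Durch Ableiten von der Beschleunigung erhalten wir den Ruck: j(t) = 80·cos(2·t). Mit d/dt von j(t) finden wir s(t) = -160·sin(2·t). Wir haben den Snap s(t) = -160·sin(2·t). Durch Einsetzen von t = -pi/4: s(-pi/4) = 160.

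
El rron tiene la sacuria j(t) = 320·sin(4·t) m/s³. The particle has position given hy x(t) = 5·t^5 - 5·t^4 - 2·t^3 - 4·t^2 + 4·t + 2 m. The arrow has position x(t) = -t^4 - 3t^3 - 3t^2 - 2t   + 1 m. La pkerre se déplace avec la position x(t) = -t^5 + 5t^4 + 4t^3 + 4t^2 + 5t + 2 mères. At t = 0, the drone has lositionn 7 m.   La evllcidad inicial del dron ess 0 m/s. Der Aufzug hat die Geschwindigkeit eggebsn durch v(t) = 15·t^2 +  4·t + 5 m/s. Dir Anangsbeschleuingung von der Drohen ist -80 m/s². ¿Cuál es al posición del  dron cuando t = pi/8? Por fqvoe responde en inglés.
Starting from jerk j(t) = 320·sin(4·t), we take 3 integrals. The antiderivative of jerk, with a(0) = -80, gives acceleration: a(t) = -80·cos(4·t). The antiderivative of acceleration, with v(0) = 0, gives velocity: v(t) = -20·sin(4·t). The integral of velocity, with x(0) = 7, gives position: x(t) = 5·cos(4·t) + 2. From the given position equation x(t) = 5·cos(4·t) + 2, we substitute t = pi/8 to get x = 2.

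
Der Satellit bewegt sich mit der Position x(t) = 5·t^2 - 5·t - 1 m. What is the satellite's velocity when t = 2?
To solve this, we need to take 1 derivative of our position equation x(t) = 5·t^2 - 5·t - 1. The derivative of position gives velocity: v(t) = 10·t - 5. We have velocity v(t) = 10·t - 5. Substituting t = 2: v(2) = 15.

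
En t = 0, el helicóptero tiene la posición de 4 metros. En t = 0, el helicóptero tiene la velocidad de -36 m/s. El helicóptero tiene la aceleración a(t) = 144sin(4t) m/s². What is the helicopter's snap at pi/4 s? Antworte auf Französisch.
Nous devons dériver notre équation de l'accélération a(t) = 144·sin(4·t) 2 fois. En dérivant l'accélération, nous obtenons le jerk: j(t) = 576·cos(4·t). La dérivée du jerk donne le snap: s(t) = -2304·sin(4·t). En utilisant s(t) = -2304·sin(4·t) et en substituant t = pi/4, nous trouvons s = 0.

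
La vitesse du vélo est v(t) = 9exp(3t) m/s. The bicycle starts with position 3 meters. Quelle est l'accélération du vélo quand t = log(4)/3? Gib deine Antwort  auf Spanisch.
Para resolver esto, necesitamos tomar 1 derivada de nuestra ecuación de la velocidad v(t) = 9·exp(3·t). Tomando d/dt de v(t), encontramos a(t) = 27·exp(3·t). Usando a(t) = 27·exp(3·t) y sustituyendo t = log(4)/3, encontramos a = 108.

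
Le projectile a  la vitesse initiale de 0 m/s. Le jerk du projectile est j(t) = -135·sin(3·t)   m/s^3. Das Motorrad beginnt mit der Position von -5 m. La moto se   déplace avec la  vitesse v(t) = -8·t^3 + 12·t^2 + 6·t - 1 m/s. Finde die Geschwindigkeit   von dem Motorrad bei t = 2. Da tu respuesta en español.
Usando v(t) = -8·t^3 + 12·t^2 + 6·t - 1 y sustituyendo t = 2, encontramos v = -5.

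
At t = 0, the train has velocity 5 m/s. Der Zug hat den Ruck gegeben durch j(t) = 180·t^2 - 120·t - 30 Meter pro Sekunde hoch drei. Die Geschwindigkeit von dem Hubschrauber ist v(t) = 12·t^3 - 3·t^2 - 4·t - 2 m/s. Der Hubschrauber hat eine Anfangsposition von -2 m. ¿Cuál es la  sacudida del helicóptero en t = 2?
Debemos derivar nuestra ecuación de la velocidad v(t) = 12·t^3 - 3·t^2 - 4·t - 2 2 veces. Derivando la velocidad, obtenemos la aceleración: a(t) = 36·t^2 - 6·t - 4. Tomando d/dt de a(t), encontramos j(t) = 72·t - 6. Tenemos la sacudida j(t) = 72·t - 6. Sustituyendo t = 2: j(2) = 138.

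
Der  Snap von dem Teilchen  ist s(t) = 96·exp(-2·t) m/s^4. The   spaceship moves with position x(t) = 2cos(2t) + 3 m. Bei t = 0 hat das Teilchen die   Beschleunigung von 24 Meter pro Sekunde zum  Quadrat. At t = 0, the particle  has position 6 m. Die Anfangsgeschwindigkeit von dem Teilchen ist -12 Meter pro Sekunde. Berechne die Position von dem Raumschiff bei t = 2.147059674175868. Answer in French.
De l'équation de la position x(t) = 2·cos(2·t) + 3, nous substituons t = 2.147059674175868 pour obtenir x = 2.18764027291587.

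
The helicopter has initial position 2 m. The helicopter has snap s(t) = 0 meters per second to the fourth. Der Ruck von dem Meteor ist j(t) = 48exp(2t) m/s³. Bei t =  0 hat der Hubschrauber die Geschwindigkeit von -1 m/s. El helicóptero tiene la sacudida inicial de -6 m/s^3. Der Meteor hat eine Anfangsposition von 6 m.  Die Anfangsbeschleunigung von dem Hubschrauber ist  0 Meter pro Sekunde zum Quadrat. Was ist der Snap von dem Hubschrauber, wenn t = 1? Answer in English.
We have snap s(t) = 0. Substituting t = 1: s(1) = 0.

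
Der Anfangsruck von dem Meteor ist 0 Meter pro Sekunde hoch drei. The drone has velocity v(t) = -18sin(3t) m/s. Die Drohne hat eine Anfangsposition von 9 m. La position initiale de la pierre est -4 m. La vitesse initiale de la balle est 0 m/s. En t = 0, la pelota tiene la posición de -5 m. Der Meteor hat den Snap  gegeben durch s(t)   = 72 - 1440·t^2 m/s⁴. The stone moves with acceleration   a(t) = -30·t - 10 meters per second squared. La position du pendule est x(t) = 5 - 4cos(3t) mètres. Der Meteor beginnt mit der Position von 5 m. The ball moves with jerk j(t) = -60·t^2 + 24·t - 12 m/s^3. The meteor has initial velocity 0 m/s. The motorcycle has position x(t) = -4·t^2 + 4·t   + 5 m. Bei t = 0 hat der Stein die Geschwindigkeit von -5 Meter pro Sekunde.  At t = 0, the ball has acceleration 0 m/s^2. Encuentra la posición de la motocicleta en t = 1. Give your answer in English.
From the given position equation x(t) = -4·t^2 + 4·t + 5, we substitute t = 1 to get x = 5.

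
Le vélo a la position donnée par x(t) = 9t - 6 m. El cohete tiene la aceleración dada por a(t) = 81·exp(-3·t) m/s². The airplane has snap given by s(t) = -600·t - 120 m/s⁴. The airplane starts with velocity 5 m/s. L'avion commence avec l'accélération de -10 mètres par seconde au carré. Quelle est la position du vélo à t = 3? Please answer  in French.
Nous avons la position x(t) = 9·t - 6. En substituant t = 3: x(3) = 21.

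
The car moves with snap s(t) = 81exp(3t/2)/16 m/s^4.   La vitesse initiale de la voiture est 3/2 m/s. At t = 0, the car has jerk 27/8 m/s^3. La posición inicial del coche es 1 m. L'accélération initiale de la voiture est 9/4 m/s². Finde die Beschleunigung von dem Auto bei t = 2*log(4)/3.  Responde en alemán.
Wir müssen unsere Gleichung für den Snap s(t) = 81·exp(3·t/2)/16 2-mal integrieren. Das Integral von dem Snap ist der Ruck. Mit j(0) = 27/8 erhalten wir j(t) = 27·exp(3·t/2)/8. Das Integral von dem Ruck ist die Beschleunigung. Mit a(0) = 9/4 erhalten wir a(t) = 9·exp(3·t/2)/4. Aus der Gleichung für die Beschleunigung a(t) = 9·exp(3·t/2)/4, setzen wir t = 2*log(4)/3 ein und erhalten a = 9.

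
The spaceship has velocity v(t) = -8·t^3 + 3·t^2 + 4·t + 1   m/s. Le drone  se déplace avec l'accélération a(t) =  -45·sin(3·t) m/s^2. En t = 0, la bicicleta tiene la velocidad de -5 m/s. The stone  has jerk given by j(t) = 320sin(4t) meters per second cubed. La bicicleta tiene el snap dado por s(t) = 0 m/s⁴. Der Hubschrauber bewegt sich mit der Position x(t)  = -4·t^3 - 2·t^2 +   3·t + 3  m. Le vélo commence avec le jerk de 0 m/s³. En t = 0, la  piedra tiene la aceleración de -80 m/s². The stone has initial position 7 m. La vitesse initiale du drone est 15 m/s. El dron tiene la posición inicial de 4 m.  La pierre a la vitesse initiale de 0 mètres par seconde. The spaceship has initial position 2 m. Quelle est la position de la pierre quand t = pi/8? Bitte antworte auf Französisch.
Nous devons intégrer notre équation du jerk j(t) = 320·sin(4·t) 3 fois. En intégrant le jerk et en utilisant la condition initiale a(0) = -80, nous obtenons a(t) = -80·cos(4·t). En intégrant l'accélération et en utilisant la condition initiale v(0) = 0, nous obtenons v(t) = -20·sin(4·t). L'intégrale de la vitesse, avec x(0) = 7, donne la position: x(t) = 5·cos(4·t) + 2. Nous avons la position x(t) = 5·cos(4·t) + 2. En substituant t = pi/8: x(pi/8) = 2.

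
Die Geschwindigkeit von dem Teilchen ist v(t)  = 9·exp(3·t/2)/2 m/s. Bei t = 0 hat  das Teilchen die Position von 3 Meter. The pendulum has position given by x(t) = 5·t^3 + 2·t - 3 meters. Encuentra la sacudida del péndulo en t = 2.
Partiendo de la posición x(t) = 5·t^3 + 2·t - 3, tomamos 3 derivadas. La derivada de la posición da la velocidad: v(t) = 15·t^2 + 2. Derivando la velocidad, obtenemos la aceleración: a(t) = 30·t. Tomando d/dt de a(t), encontramos j(t) = 30. De la ecuación de la sacudida j(t) = 30, sustituimos t = 2 para obtener j = 30.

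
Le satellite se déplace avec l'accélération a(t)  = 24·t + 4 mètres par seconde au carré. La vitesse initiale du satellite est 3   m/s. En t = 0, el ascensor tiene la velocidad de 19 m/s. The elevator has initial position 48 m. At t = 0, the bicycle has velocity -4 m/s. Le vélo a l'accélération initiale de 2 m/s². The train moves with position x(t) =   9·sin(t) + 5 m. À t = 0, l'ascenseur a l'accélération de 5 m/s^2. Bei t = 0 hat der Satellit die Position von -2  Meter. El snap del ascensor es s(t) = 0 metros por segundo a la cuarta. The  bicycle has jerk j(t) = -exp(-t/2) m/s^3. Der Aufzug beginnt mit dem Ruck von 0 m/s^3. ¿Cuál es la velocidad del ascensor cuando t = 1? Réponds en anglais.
We must find the antiderivative of our snap equation s(t) = 0 3 times. The antiderivative of snap is jerk. Using j(0) = 0, we get j(t) = 0. Integrating jerk and using the initial condition a(0) = 5, we get a(t) = 5. Integrating acceleration and using the initial condition v(0) = 19, we get v(t) = 5·t + 19. We have velocity v(t) = 5·t + 19. Substituting t = 1: v(1) = 24.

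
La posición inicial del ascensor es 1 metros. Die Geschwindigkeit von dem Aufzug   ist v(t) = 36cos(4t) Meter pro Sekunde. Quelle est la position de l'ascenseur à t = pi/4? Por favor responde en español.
Necesitamos integrar nuestra ecuación de la velocidad v(t) = 36·cos(4·t) 1 vez. La integral de la velocidad, con x(0) = 1, da la posición: x(t) = 9·sin(4·t) + 1. Usando x(t) = 9·sin(4·t) + 1 y sustituyendo t = pi/4, encontramos x = 1.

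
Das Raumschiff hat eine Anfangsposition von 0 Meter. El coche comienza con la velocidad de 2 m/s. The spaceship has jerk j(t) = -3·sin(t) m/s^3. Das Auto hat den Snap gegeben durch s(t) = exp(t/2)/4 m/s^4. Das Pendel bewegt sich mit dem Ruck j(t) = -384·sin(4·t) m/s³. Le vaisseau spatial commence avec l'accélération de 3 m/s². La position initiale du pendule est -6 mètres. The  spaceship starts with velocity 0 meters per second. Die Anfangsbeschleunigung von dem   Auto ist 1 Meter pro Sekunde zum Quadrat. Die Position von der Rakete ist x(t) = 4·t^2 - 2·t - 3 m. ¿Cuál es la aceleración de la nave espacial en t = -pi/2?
Para resolver esto, necesitamos tomar 1 integral de nuestra ecuación de la sacudida j(t) = -3·sin(t). Tomando ∫j(t)dt y aplicando a(0) = 3, encontramos a(t) = 3·cos(t). De la ecuación de la aceleración a(t) = 3·cos(t), sustituimos t = -pi/2 para obtener a = 0.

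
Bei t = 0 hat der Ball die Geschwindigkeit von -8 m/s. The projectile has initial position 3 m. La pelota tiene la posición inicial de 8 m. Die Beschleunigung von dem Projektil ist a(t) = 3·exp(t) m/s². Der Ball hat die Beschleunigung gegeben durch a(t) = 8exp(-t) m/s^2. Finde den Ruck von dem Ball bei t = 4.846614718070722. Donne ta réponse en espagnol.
Partiendo de la aceleración a(t) = 8·exp(-t), tomamos 1 derivada. La derivada de la aceleración da la sacudida: j(t) = -8·exp(-t). De la ecuación de la sacudida j(t) = -8·exp(-t), sustituimos t = 4.846614718070722 para obtener j = -0.0628393897765316.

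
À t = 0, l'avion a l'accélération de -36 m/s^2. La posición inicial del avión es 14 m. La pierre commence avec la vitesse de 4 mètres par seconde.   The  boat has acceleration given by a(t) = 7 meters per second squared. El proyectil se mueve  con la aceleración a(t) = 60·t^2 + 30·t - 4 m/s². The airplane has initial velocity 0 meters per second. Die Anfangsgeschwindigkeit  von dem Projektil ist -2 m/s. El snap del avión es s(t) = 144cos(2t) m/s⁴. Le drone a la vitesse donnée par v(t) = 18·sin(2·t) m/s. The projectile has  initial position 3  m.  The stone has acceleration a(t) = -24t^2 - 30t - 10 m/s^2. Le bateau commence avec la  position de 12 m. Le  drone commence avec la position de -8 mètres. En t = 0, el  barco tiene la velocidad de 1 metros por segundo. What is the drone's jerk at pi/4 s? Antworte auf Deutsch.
Ausgehend von der Geschwindigkeit v(t) = 18·sin(2·t), nehmen wir 2 Ableitungen. Durch Ableiten von der Geschwindigkeit erhalten wir die Beschleunigung: a(t) = 36·cos(2·t). Durch Ableiten von der Beschleunigung erhalten wir den Ruck: j(t) = -72·sin(2·t). Mit j(t) = -72·sin(2·t) und Einsetzen von t = pi/4, finden wir j = -72.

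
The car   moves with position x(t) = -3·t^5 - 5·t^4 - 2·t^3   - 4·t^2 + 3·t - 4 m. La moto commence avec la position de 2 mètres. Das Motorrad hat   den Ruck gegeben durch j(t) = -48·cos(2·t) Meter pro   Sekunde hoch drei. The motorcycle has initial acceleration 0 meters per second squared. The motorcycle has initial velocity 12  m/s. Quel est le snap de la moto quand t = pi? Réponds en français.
Nous devons dériver notre équation du jerk j(t) = -48·cos(2·t) 1 fois. En dérivant le jerk, nous obtenons le snap: s(t) = 96·sin(2·t). De l'équation du snap s(t) = 96·sin(2·t), nous substituons t = pi pour obtenir s = 0.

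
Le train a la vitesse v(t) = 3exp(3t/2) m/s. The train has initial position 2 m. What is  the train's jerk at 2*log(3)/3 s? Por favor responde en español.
Partiendo de la velocidad v(t) = 3·exp(3·t/2), tomamos 2 derivadas. Derivando la velocidad, obtenemos la aceleración: a(t) = 9·exp(3·t/2)/2. Derivando la aceleración, obtenemos la sacudida: j(t) = 27·exp(3·t/2)/4. Usando j(t) = 27·exp(3·t/2)/4 y sustituyendo t = 2*log(3)/3, encontramos j = 81/4.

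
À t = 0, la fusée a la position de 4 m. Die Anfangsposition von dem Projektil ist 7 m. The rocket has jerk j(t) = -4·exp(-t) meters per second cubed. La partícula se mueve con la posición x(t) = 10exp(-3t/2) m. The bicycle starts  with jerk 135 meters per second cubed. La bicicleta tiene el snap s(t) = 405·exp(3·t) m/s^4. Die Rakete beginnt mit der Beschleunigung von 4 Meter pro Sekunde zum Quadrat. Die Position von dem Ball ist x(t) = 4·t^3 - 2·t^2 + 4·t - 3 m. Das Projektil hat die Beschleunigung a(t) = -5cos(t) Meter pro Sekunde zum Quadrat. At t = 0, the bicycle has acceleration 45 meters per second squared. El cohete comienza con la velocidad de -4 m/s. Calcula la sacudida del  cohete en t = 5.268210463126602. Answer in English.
We have jerk j(t) = -4·exp(-t). Substituting t = 5.268210463126602: j(5.268210463126602) = -0.0206112939791447.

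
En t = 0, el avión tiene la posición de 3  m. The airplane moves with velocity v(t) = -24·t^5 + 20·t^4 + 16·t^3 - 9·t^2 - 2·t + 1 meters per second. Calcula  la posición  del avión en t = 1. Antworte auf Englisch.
To solve this, we need to take 1 integral of our velocity equation v(t) = -24·t^5 + 20·t^4 + 16·t^3 - 9·t^2 - 2·t + 1. Taking ∫v(t)dt and applying x(0) = 3, we find x(t) = -4·t^6 + 4·t^5 + 4·t^4 - 3·t^3 - t^2 + t + 3. From the given position equation x(t) = -4·t^6 + 4·t^5 + 4·t^4 - 3·t^3 - t^2 + t + 3, we substitute t = 1 to get x = 4.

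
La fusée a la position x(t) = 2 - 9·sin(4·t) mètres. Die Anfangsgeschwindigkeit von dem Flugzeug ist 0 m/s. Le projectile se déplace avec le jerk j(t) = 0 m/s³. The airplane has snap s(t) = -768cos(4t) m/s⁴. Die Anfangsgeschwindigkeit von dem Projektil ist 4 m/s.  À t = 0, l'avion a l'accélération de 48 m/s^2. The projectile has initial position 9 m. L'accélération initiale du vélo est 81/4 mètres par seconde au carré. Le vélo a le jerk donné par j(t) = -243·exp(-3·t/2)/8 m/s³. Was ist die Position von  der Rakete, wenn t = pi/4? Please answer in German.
Mit x(t) = 2 - 9·sin(4·t) und Einsetzen von t = pi/4, finden wir x = 2.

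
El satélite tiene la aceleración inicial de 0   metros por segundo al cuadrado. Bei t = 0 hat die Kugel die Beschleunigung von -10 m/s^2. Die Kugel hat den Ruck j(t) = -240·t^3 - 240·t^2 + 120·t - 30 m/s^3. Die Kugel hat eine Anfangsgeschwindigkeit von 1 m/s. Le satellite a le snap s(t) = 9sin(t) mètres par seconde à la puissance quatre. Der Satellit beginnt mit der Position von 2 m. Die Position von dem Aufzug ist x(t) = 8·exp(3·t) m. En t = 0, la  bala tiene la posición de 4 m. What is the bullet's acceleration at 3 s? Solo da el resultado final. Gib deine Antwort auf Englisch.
The answer is -6580.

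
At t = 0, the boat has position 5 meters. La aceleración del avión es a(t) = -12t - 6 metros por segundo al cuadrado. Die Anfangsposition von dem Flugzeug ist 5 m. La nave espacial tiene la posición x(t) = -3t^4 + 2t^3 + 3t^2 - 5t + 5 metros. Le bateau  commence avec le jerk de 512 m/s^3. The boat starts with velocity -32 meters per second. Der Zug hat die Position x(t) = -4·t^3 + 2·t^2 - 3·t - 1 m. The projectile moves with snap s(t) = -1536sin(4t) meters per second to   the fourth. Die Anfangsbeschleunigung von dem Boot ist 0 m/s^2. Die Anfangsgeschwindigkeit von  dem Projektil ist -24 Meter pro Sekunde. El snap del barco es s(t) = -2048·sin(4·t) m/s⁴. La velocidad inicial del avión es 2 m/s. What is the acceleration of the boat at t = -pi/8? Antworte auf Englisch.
Starting from snap s(t) = -2048·sin(4·t), we take 2 antiderivatives. Integrating snap and using the initial condition j(0) = 512, we get j(t) = 512·cos(4·t). Taking ∫j(t)dt and applying a(0) = 0, we find a(t) = 128·sin(4·t). Using a(t) = 128·sin(4·t) and substituting t = -pi/8, we find a = -128.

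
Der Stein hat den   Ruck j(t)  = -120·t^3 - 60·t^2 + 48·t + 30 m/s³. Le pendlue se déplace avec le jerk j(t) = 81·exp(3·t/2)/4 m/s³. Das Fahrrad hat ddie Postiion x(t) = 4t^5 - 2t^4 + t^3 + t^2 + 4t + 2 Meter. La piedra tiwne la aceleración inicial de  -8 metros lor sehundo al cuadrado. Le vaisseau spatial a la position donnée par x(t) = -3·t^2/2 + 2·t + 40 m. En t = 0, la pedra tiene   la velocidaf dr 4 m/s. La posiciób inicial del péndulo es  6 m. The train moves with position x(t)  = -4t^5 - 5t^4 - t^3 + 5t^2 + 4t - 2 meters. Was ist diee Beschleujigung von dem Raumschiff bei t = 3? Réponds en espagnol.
Debemos derivar nuestra ecuación de la posición x(t) = -3·t^2/2 + 2·t + 40 2 veces. Derivando la posición, obtenemos la velocidad: v(t) = 2 - 3·t. La derivada de la velocidad da la aceleración: a(t) = -3. Usando a(t) = -3 y sustituyendo t = 3, encontramos a = -3.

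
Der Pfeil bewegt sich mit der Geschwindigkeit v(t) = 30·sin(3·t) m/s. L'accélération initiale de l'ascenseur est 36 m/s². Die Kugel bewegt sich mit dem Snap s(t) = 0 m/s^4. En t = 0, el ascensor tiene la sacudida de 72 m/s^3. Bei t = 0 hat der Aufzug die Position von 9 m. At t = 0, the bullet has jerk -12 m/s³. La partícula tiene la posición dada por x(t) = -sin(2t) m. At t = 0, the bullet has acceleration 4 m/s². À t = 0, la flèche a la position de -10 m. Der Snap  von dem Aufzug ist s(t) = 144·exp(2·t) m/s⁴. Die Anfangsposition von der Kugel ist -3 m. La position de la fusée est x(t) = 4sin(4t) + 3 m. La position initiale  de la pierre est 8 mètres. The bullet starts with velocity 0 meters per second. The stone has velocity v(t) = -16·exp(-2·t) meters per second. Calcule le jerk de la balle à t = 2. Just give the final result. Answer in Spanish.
La sacudida en t = 2 es j = -12.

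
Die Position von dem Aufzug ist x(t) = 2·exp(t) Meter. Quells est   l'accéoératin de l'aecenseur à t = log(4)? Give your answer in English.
Starting from position x(t) = 2·exp(t), we take 2 derivatives. The derivative of position gives velocity: v(t) = 2·exp(t). Differentiating velocity, we get acceleration: a(t) = 2·exp(t). Using a(t) = 2·exp(t) and substituting t = log(4), we find a = 8.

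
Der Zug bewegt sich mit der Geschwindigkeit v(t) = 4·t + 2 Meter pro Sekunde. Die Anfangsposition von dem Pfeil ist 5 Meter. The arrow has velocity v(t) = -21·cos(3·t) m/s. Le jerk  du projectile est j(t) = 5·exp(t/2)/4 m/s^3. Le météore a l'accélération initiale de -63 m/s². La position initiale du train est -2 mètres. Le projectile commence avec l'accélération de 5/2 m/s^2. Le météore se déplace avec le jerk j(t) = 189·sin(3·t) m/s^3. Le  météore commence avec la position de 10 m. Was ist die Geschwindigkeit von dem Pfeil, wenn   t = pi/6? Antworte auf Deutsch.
Mit v(t) = -21·cos(3·t) und Einsetzen von t = pi/6, finden wir v = 0.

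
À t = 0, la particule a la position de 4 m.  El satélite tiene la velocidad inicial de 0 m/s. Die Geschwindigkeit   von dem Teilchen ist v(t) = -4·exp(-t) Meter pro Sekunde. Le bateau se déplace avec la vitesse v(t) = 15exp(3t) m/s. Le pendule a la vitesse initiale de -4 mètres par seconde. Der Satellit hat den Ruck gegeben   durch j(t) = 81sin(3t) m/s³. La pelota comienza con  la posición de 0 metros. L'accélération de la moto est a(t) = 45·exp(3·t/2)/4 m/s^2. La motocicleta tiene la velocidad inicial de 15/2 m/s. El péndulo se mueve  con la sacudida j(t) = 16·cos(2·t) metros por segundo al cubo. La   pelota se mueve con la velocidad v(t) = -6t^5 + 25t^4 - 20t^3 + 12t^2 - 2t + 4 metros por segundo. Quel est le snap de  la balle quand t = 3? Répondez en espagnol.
Debemos derivar nuestra ecuación de la velocidad v(t) = -6·t^5 + 25·t^4 - 20·t^3 + 12·t^2 - 2·t + 4 3 veces. Tomando d/dt de v(t), encontramos a(t) = -30·t^4 + 100·t^3 - 60·t^2 + 24·t - 2. Derivando la aceleración, obtenemos la sacudida: j(t) = -120·t^3 + 300·t^2 - 120·t + 24. La derivada de la sacudida da el snap: s(t) = -360·t^2 + 600·t - 120. Usando s(t) = -360·t^2 + 600·t - 120 y sustituyendo t = 3, encontramos s = -1560.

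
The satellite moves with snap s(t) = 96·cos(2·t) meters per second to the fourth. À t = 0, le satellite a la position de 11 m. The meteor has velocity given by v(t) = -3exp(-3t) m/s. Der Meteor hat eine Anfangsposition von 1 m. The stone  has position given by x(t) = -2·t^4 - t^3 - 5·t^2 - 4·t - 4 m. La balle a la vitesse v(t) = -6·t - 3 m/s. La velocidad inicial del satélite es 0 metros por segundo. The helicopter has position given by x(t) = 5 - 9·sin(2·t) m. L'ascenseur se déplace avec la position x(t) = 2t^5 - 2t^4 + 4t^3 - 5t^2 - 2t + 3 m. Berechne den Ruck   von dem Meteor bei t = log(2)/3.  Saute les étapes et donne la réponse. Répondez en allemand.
Der Ruck bei t = log(2)/3 ist j = -27/2.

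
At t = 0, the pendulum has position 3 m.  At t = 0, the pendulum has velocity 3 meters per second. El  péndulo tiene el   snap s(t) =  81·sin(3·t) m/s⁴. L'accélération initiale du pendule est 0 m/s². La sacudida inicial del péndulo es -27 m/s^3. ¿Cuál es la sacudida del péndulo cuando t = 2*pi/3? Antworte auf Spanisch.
Necesitamos integrar nuestra ecuación del snap s(t) = 81·sin(3·t) 1 vez. Integrando el snap y usando la condición inicial j(0) = -27, obtenemos j(t) = -27·cos(3·t). Usando j(t) = -27·cos(3·t) y sustituyendo t = 2*pi/3, encontramos j = -27.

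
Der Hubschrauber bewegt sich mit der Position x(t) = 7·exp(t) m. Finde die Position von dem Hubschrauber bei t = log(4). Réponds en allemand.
Wir haben die Position x(t) = 7·exp(t). Durch Einsetzen von t = log(4): x(log(4)) = 28.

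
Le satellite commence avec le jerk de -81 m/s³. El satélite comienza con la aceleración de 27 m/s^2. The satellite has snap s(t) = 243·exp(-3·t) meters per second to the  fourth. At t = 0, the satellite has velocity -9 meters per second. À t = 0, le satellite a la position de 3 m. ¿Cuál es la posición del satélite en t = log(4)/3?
Debemos encontrar la integral de nuestra ecuación del snap s(t) = 243·exp(-3·t) 4 veces. Tomando ∫s(t)dt y aplicando j(0) = -81, encontramos j(t) = -81·exp(-3·t). Tomando ∫j(t)dt y aplicando a(0) = 27, encontramos a(t) = 27·exp(-3·t). Tomando ∫a(t)dt y aplicando v(0) = -9, encontramos v(t) = -9·exp(-3·t). La antiderivada de la velocidad, con x(0) = 3, da la posición: x(t) = 3·exp(-3·t). Tenemos la posición x(t) = 3·exp(-3·t). Sustituyendo t = log(4)/3: x(log(4)/3) = 3/4.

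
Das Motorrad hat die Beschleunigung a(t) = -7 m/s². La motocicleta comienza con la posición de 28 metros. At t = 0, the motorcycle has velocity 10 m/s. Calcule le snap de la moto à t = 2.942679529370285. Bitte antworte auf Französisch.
Pour résoudre ceci, nous devons prendre 2 dérivées de notre équation de l'accélération a(t) = -7. En prenant d/dt de a(t), nous trouvons j(t) = 0. En prenant d/dt de j(t), nous trouvons s(t) = 0. Nous avons le snap s(t) = 0. En substituant t = 2.942679529370285: s(2.942679529370285) = 0.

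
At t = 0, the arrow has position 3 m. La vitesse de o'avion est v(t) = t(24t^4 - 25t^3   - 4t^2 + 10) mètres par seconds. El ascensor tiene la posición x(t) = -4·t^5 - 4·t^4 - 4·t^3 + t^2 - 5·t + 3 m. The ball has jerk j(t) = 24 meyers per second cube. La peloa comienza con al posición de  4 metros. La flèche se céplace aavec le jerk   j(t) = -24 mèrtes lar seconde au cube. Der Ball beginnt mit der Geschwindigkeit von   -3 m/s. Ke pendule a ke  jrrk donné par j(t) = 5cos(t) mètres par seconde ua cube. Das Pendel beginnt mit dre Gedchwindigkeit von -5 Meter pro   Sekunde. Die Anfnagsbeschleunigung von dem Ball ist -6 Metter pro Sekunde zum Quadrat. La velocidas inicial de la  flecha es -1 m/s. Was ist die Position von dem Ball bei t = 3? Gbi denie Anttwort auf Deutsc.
Ausgehend von dem Ruck j(t) = 24, nehmen wir 3 Integrale. Mit ∫j(t)dt und Anwendung von a(0) = -6, finden wir a(t) = 24·t - 6. Mit ∫a(t)dt und Anwendung von v(0) = -3, finden wir v(t) = 12·t^2 - 6·t - 3. Das Integral von der Geschwindigkeit, mit x(0) = 4, ergibt die Position: x(t) = 4·t^3 - 3·t^2 - 3·t + 4. Aus der Gleichung für die Position x(t) = 4·t^3 - 3·t^2 - 3·t + 4, setzen wir t = 3 ein und erhalten x = 76.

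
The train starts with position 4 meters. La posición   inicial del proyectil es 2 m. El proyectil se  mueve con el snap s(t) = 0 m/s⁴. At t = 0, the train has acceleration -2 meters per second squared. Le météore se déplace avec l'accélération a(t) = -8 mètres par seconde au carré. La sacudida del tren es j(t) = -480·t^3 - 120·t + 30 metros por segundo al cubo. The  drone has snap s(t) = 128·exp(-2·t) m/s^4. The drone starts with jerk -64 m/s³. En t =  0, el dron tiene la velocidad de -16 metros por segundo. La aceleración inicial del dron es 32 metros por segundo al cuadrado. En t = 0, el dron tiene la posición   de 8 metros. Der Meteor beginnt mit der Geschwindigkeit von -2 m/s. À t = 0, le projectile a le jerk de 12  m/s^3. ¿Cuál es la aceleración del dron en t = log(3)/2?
Para resolver esto, necesitamos tomar 2 antiderivadas de nuestra ecuación del snap s(t) = 128·exp(-2·t). Integrando el snap y usando la condición inicial j(0) = -64, obtenemos j(t) = -64·exp(-2·t). La integral de la sacudida, con a(0) = 32, da la aceleración: a(t) = 32·exp(-2·t). Usando a(t) = 32·exp(-2·t) y sustituyendo t = log(3)/2, encontramos a = 32/3.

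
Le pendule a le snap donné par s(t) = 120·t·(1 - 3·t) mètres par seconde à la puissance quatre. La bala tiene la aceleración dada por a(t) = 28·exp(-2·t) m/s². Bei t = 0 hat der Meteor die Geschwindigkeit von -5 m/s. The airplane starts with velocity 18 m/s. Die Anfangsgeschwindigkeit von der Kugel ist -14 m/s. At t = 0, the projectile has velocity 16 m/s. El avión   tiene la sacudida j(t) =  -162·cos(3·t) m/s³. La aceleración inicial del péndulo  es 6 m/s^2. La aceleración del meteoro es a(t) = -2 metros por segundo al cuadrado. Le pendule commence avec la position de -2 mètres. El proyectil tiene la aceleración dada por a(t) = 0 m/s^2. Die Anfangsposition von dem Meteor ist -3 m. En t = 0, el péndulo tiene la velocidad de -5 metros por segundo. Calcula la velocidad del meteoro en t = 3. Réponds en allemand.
Um dies zu lösen, müssen wir 1 Stammfunktion unserer Gleichung für die Beschleunigung a(t) = -2 finden. Durch Integration von der Beschleunigung und Verwendung der Anfangsbedingung v(0) = -5, erhalten wir v(t) = -2·t - 5. Wir haben die Geschwindigkeit v(t) = -2·t - 5. Durch Einsetzen von t = 3: v(3) = -11.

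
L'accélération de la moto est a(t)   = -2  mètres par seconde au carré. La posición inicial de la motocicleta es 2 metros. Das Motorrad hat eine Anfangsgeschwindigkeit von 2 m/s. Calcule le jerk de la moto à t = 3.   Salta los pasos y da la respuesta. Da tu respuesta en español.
En t = 3, j = 0.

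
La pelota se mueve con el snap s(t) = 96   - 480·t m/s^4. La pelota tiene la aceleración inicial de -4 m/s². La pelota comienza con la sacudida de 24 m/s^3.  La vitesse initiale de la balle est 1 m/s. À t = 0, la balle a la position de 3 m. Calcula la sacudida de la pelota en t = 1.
Debemos encontrar la integral de nuestra ecuación del snap s(t) = 96 - 480·t 1 vez. Tomando ∫s(t)dt y aplicando j(0) = 24, encontramos j(t) = -240·t^2 + 96·t + 24. Tenemos la sacudida j(t) = -240·t^2 + 96·t + 24. Sustituyendo t = 1: j(1) = -120.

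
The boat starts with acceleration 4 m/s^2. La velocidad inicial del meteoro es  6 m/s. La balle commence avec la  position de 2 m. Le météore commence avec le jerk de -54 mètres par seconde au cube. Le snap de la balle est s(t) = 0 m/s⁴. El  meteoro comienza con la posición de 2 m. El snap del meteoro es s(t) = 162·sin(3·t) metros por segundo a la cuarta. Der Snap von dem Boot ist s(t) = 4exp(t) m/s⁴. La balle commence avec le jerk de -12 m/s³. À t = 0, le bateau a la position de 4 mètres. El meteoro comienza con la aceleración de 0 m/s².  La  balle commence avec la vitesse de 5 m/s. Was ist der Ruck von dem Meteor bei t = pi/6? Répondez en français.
En partant du snap s(t) = 162·sin(3·t), nous prenons 1 primitive. La primitive du snap est le jerk. En utilisant j(0) = -54, nous obtenons j(t) = -54·cos(3·t). En utilisant j(t) = -54·cos(3·t) et en substituant t = pi/6, nous trouvons j = 0.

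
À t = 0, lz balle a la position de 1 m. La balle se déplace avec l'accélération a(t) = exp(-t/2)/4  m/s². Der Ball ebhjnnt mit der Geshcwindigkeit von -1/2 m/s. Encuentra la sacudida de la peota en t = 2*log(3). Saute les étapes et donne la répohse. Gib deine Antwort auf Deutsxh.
Der Ruck bei t = 2*log(3) ist j = -1/24.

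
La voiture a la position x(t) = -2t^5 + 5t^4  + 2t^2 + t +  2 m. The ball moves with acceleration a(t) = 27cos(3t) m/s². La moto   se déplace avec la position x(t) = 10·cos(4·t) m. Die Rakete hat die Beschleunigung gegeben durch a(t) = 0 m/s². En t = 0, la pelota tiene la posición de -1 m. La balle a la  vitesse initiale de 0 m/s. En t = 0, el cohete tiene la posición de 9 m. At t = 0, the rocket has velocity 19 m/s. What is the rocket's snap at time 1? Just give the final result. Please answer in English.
s(1) = 0.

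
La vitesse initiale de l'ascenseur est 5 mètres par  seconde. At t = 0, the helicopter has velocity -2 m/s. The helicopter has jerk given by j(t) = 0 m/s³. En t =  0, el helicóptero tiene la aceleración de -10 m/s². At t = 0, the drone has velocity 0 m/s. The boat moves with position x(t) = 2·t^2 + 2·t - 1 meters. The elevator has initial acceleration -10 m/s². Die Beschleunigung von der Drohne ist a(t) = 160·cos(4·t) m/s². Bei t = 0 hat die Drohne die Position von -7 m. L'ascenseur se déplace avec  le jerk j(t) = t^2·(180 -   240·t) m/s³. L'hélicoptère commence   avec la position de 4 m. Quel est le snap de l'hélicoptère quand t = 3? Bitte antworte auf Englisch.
Starting from jerk j(t) = 0, we take 1 derivative. The derivative of jerk gives snap: s(t) = 0. Using s(t) = 0 and substituting t = 3, we find s = 0.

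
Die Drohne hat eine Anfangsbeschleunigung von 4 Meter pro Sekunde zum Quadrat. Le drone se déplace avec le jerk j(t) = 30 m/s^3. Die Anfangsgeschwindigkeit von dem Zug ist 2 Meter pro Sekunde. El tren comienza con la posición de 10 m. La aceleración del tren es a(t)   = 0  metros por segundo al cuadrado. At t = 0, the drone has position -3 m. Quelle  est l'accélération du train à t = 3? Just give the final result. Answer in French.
a(3) = 0.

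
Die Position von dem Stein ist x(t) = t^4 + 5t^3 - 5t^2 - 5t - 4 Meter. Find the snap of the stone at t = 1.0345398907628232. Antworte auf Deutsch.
Wir müssen unsere Gleichung für die Position x(t) = t^4 + 5·t^3 - 5·t^2 - 5·t - 4 4-mal ableiten. Die Ableitung von der Position ergibt die Geschwindigkeit: v(t) = 4·t^3 + 15·t^2 - 10·t - 5. Die Ableitung von der Geschwindigkeit ergibt die Beschleunigung: a(t) = 12·t^2 + 30·t - 10. Durch Ableiten von der Beschleunigung erhalten wir den Ruck: j(t) = 24·t + 30. Die Ableitung von dem Ruck ergibt den Snap: s(t) = 24. Wir haben den Snap s(t) = 24. Durch Einsetzen von t = 1.0345398907628232: s(1.0345398907628232) = 24.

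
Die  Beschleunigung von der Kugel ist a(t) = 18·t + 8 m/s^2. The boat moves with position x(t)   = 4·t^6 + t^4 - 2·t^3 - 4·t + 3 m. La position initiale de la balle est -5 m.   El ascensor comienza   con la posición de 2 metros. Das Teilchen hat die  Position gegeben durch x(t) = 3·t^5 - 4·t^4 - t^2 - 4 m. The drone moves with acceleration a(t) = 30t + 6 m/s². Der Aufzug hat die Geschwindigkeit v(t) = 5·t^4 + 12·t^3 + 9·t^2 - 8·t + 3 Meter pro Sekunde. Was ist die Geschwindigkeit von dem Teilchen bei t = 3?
Ausgehend von der Position x(t) = 3·t^5 - 4·t^4 - t^2 - 4, nehmen wir 1 Ableitung. Die Ableitung von der Position ergibt die Geschwindigkeit: v(t) = 15·t^4 - 16·t^3 - 2·t. Wir haben die Geschwindigkeit v(t) = 15·t^4 - 16·t^3 - 2·t. Durch Einsetzen von t = 3: v(3) = 777.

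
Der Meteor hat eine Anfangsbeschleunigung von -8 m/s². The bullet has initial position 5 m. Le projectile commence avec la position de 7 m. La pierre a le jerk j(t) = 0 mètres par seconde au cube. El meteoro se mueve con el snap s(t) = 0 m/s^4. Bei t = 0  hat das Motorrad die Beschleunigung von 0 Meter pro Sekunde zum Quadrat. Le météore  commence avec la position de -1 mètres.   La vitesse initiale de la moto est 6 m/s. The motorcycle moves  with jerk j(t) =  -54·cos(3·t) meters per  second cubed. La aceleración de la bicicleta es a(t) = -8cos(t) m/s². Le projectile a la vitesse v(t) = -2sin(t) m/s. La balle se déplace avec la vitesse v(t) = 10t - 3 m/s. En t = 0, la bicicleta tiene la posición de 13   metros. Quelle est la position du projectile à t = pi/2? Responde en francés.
Pour résoudre ceci, nous devons prendre 1 intégrale de notre équation de la vitesse v(t) = -2·sin(t). En intégrant la vitesse et en utilisant la condition initiale x(0) = 7, nous obtenons x(t) = 2·cos(t) + 5. Nous avons la position x(t) = 2·cos(t) + 5. En substituant t = pi/2: x(pi/2) = 5.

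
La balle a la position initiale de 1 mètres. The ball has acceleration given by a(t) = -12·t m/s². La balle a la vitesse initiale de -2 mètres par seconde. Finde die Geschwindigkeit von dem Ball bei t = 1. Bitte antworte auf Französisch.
Pour résoudre ceci, nous devons prendre 1 primitive de notre équation de l'accélération a(t) = -12·t. En prenant ∫a(t)dt et en appliquant v(0) = -2, nous trouvons v(t) = -6·t^2 - 2. Nous avons la vitesse v(t) = -6·t^2 - 2. En substituant t = 1: v(1) = -8.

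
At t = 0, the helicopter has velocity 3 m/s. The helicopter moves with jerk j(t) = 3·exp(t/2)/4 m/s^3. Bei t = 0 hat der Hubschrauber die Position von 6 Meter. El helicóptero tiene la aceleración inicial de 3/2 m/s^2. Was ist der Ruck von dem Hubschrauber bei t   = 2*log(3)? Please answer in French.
Nous avons le jerk j(t) = 3·exp(t/2)/4. En substituant t = 2*log(3): j(2*log(3)) = 9/4.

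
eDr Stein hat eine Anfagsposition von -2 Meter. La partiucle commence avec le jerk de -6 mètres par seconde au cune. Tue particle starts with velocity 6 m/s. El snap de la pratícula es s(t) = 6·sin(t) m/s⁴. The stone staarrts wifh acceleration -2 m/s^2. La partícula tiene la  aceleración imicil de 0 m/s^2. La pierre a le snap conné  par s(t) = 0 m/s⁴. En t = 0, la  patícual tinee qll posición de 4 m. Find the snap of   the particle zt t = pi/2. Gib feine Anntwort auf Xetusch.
Mit s(t) = 6·sin(t) und Einsetzen von t = pi/2, finden wir s = 6.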